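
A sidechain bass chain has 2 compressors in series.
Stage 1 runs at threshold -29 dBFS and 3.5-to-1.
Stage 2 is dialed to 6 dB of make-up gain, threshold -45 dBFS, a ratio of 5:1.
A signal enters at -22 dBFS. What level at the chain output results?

-35.4 dBFS

Stage 1: -22 dBFS is 7 dB over -29 dBFS; at 3.5:1 that becomes 2 dB over, giving -27 dBFS.
Stage 2: 18 dB above -45 dBFS, reduced 5:1 to 3.6 dB above → -41.4 dBFS; +6 dB make-up → -35.4 dBFS.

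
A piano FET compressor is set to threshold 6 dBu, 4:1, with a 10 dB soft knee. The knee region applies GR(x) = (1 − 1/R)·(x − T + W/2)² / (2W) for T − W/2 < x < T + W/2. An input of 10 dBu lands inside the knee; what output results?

x − T + W/2 = 10 − 6 + 5 = 9.
GR = (1 − 1/4) × 9² / 20 = 0.75 × 81 / 20 = 3.0375 dB.
Output = 10 − 3.0375 = 6.9625 dBu.

6.9625 dBu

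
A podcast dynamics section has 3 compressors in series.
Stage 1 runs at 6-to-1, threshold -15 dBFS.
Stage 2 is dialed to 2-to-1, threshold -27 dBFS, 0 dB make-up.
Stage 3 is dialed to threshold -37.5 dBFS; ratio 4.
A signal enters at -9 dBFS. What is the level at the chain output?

-33.25 dBFS

Stage 1: overshoot 6 dB → 6/6 = 1 dB → -14 dBFS.
Stage 2: 13 dB above -27 dBFS, reduced 2:1 to 6.5 dB above → -20.5 dBFS.
Stage 3: overshoot 17 dB → 17/4 = 4.25 dB → -33.25 dBFS.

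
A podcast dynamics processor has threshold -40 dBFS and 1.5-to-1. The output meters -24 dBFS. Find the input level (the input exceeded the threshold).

-16 dBFS

The compressed level sits -24 − (-40) = 16 dB over threshold.
Before 1.5:1 compression the overshoot was 16 × 1.5 = 24 dB, so input = -40 + 24 = -16 dBFS.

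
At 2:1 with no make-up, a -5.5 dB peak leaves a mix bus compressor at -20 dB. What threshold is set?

Input is 29 dB above T (since output overshoot × R = input overshoot: (-20 − T)·2 = -5.5 − T gives T = -34.5 dB).
Check: -34.5 + (-5.5 − (-34.5))/2 = -34.5 + 14.5 = -20 dB. ✓

-34.5 dB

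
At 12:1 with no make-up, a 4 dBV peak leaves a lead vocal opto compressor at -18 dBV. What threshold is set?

-20 dBV

Input is 24 dB above T (since output overshoot × R = input overshoot: (-18 − T)·12 = 4 − T gives T = -20 dBV).
Check: -20 + (4 − (-20))/12 = -20 + 2 = -18 dBV. ✓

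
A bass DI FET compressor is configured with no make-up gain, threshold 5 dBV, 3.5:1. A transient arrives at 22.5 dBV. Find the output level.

22.5 dBV sits 17.5 dB over threshold.
The 17.5 dB excess becomes 5 dB after 3.5:1 reduction.
So the level is 5 + 5 = 10 dBV.

10 dBV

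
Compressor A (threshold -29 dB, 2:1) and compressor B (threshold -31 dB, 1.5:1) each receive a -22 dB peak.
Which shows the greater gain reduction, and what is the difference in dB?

A: GR = 7 − 7/2 = 3.5 dB.
B: GR = 9 − 9/1.5 = 3 dB.
A reduces 0.5 dB more.

A, by 0.5 dB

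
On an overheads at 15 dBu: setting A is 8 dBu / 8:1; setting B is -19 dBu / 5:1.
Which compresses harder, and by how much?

B, by 21.075 dB

A: GR = 7 − 7/8 = 6.125 dB.
B: GR = 34 − 34/5 = 27.2 dB.
Difference: 21.075 dB in favour of B.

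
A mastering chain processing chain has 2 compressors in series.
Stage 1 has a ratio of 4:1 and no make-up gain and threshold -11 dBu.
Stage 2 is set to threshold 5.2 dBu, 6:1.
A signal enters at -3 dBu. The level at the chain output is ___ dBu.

-9 dBu

Stage 1: overshoot 8 dB → 8/4 = 2 dB → -9 dBu.
Stage 2: -9 dBu ≤ 5.2 dBu, so stage 2 doesn't engage; output -9 dBu.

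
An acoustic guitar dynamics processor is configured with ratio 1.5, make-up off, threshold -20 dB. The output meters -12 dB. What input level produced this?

That's 8 dB above the -20 dB threshold.
Before 1.5:1 compression the overshoot was 8 × 1.5 = 12 dB, so input = -20 + 12 = -8 dB.

-8 dB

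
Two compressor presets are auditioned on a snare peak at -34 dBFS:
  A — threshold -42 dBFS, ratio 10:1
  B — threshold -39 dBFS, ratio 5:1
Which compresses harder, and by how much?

A: GR = 8 − 8/10 = 7.2 dB.
B: GR = 5 − 5/5 = 4 dB.
Difference: 3.2 dB in favour of A.

A, by 3.2 dB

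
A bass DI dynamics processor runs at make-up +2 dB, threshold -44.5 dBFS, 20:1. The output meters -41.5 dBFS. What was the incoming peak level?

-24.5 dBFS

Before make-up, the level was -41.5 − 2 = -43.5 dBFS.
Post-compression overshoot = -43.5 − (-44.5) = 1 dB.
Input overshoot = R × output overshoot = 20 dB → input = -44.5 + 20 = -24.5 dBFS.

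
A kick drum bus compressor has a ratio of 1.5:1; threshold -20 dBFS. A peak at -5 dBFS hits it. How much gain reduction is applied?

5 dB

Overshoot = -5 − (-20) = 15 dB.
At 1.5:1, output sits 15/1.5 = 10 dB above threshold.
Gain reduction = 15 − 10 = 5 dB.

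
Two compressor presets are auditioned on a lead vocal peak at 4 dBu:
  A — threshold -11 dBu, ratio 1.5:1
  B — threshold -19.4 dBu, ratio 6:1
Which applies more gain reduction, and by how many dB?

A: GR = 15 − 15/1.5 = 5 dB.
B: GR = 23.4 − 23.4/6 = 19.5 dB.
B applies 14.5 dB more gain reduction.

B, by 14.5 dB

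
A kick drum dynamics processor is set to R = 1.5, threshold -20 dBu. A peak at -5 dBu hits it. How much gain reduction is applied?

The signal is 15 dB above threshold.
After 1.5:1 compression the overshoot becomes 15/1.5 = 10 dB.
GR = overshoot in − overshoot out = 15 − 10 = 5 dB.

5 dB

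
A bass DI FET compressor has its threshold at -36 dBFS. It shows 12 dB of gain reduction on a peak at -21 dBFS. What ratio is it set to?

5:1

Input overshoot = -21 − (-36) = 15 dB.
Output overshoot = 15 − 12 = 3 dB.
Ratio = input overshoot / output overshoot = 15 / 3 = 5.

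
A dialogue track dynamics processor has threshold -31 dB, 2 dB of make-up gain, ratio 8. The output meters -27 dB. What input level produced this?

-15 dB

Before make-up, the level was -27 − 2 = -29 dB.
Post-compression overshoot = -29 − (-31) = 2 dB.
Before 8:1 compression the overshoot was 2 × 8 = 16 dB, so input = -31 + 16 = -15 dB.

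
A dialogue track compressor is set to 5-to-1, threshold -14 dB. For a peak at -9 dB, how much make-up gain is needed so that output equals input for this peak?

4 dB

Without make-up, output = threshold + overshoot/5 = -14 + 1 = -13 dB.
Gap to target: 4 dB.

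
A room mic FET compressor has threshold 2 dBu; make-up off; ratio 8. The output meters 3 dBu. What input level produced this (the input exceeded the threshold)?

That's 1 dB above the 2 dBu threshold.
Input overshoot = R × output overshoot = 8 dB → input = 2 + 8 = 10 dBu.

10 dBu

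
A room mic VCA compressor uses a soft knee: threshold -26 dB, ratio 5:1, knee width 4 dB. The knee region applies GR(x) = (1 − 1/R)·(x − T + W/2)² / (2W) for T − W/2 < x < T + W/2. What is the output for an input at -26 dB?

-26.4 dB

x − T + W/2 = -26 − (-26) + 2 = 2.
GR = (1 − 1/5) × 2² / 8 = 0.8 × 4 / 8 = 0.4 dB.
Output = -26 − 0.4 = -26.4 dB.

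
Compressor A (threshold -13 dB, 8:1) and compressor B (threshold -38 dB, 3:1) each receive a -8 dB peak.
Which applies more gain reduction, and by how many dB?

B, by 15.625 dB

A: 5 dB over, compressed to 0.625 dB over, so 4.375 dB of GR.
B: 30 dB over, compressed to 10 dB over, so 20 dB of GR.
Difference: 15.625 dB in favour of B.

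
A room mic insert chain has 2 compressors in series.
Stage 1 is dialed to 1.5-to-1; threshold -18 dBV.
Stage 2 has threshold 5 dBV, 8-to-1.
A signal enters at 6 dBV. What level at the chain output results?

Stage 1: 6 dBV is 24 dB over -18 dBV; at 1.5:1 that becomes 16 dB over, giving -2 dBV.
Stage 2: below threshold (-2 ≤ 5); passes unchanged; output -2 dBV.

-2 dBV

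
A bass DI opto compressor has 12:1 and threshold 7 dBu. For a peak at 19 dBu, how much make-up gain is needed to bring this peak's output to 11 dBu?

The peak compresses to 7 + 12/12 = 8 dBu.
To reach 11 dBu requires 11 − 8 = 3 dB of make-up.

3 dB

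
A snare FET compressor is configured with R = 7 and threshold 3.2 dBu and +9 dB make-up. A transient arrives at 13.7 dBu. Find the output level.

The input is 10.5 dB above the 3.2 dBu threshold.
At 7:1 the overshoot is divided by 7, leaving 1.5 dB above threshold.
So the level is 3.2 + 1.5 = 4.7 dBu; make-up adds 9 dB, giving 13.7 dBu.

13.7 dBu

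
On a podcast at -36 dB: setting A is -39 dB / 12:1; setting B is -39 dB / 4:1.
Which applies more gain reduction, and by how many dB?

A, by 0.5 dB

A: GR = 3 − 3/12 = 2.75 dB.
B: GR = 3 − 3/4 = 2.25 dB.
Difference: 0.5 dB in favour of A.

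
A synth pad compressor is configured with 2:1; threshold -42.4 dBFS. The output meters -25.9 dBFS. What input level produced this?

Post-compression overshoot = -25.9 − (-42.4) = 16.5 dB.
Undo the ratio: input overshoot = 16.5 × 2 = 33 dB, giving input = -9.4 dBFS.

-9.4 dBFS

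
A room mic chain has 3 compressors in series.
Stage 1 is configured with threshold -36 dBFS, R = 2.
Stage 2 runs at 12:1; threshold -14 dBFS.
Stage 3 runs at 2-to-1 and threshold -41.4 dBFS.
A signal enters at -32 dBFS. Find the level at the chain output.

-37.7 dBFS

Stage 1: overshoot 4 dB → 4/2 = 2 dB → -34 dBFS.
Stage 2: below threshold (-34 ≤ -14); passes unchanged; output -34 dBFS.
Stage 3: 7.4 dB above -41.4 dBFS, reduced 2:1 to 3.7 dB above → -37.7 dBFS.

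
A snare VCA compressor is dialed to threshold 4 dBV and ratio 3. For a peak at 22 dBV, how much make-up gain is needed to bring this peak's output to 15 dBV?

5 dB

Overshoot 18 dB → 18/3 = 6 dB after compression, so the compressed level is 4 + 6 = 10 dBV.
Make-up = target − compressed = 15 − 10 = 5 dB.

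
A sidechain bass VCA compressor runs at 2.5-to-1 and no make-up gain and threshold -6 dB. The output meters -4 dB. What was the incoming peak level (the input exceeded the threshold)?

-1 dB

Post-compression overshoot = -4 − (-6) = 2 dB.
Input overshoot = R × output overshoot = 5 dB → input = -6 + 5 = -1 dB.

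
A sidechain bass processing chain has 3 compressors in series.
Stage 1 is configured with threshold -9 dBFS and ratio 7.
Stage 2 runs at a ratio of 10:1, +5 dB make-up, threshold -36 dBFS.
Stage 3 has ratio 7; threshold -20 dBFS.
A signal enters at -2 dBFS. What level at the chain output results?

-28.2 dBFS

Stage 1: -2 dBFS is 7 dB over -9 dBFS; at 7:1 that becomes 1 dB over, giving -8 dBFS.
Stage 2: overshoot 28 dB → 28/10 = 2.8 dB → -33.2 dBFS; +5 dB make-up → -28.2 dBFS.
Stage 3: -28.2 dBFS ≤ -20 dBFS, so stage 3 doesn't engage; output -28.2 dBFS.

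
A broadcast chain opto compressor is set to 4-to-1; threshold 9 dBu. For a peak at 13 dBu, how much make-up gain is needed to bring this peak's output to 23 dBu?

The peak compresses to 9 + 4/4 = 10 dBu.
To reach 23 dBu requires 23 − 10 = 13 dB of make-up.

13 dB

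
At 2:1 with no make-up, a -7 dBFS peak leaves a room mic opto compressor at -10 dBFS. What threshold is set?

Input is 6 dB above T (since output overshoot × R = input overshoot: (-10 − T)·2 = -7 − T gives T = -13 dBFS).
Check: -13 + (-7 − (-13))/2 = -13 + 3 = -10 dBFS. ✓

-13 dBFS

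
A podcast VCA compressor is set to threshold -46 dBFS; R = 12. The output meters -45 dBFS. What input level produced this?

Post-compression overshoot = -45 − (-46) = 1 dB.
Input overshoot = R × output overshoot = 12 dB → input = -46 + 12 = -34 dBFS.

-34 dBFS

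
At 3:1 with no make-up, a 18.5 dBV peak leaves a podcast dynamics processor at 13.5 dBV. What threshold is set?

Input is 7.5 dB above T (since output overshoot × R = input overshoot: (13.5 − T)·3 = 18.5 − T gives T = 11 dBV).
Check: 11 + (18.5 − 11)/3 = 11 + 2.5 = 13.5 dBV. ✓

11 dBV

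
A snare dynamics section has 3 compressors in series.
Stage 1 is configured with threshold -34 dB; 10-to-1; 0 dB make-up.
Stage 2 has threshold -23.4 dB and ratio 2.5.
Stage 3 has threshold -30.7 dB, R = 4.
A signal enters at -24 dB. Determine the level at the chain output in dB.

Stage 1: -24 dB is 10 dB over -34 dB; at 10:1 that becomes 1 dB over, giving -33 dB.
Stage 2: below threshold (-33 ≤ -23.4); passes unchanged; output -33 dB.
Stage 3: -33 dB ≤ -30.7 dB, so stage 3 doesn't engage; output -33 dB.

-33 dB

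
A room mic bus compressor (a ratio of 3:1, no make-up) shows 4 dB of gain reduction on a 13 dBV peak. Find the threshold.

7 dBV

Input is 6 dB above T (since output overshoot × R = input overshoot: (9 − T)·3 = 13 − T gives T = 7 dBV).
Check: 7 + (13 − 7)/3 = 7 + 2 = 9 dBV. ✓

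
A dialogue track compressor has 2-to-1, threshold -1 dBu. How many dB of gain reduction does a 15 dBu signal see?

The signal is 16 dB above threshold.
After 2:1 compression the overshoot becomes 16/2 = 8 dB.
So the signal is attenuated by 16 − 8 = 8 dB.

8 dB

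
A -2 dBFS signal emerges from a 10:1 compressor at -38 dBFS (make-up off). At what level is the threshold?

-42 dBFS

Let T be the threshold. Output overshoot = (input overshoot)/R, so -38 − T = (-2 − T)/10.
10·(-38 − T) = -2 − T → 9·T = -380 − (-2) = -378.
T = -378/9 = -42 dBFS.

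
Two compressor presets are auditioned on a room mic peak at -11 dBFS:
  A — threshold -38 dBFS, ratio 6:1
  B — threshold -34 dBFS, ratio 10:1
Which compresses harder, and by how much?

A, by 1.8 dB

A: 27 dB over, compressed to 4.5 dB over, so 22.5 dB of GR.
B: 23 dB over, compressed to 2.3 dB over, so 20.7 dB of GR.
A reduces 1.8 dB more.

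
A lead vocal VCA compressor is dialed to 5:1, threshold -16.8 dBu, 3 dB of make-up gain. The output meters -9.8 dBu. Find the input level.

3.2 dBu

Remove make-up: -9.8 − 3 = -12.8 dBu.
The compressed level sits -12.8 − (-16.8) = 4 dB over threshold.
Before 5:1 compression the overshoot was 4 × 5 = 20 dB, so input = -16.8 + 20 = 3.2 dBu.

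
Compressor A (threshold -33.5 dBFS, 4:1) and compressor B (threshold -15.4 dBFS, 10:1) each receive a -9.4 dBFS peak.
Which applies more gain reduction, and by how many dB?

A: overshoot 24.1 dB → output overshoot 6.025 dB → GR 18.075 dB.
B: overshoot 6 dB → output overshoot 0.6 dB → GR 5.4 dB.
A reduces 12.675 dB more.

A, by 12.675 dB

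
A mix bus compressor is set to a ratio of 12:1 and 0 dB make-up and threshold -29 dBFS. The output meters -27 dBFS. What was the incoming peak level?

Post-compression overshoot = -27 − (-29) = 2 dB.
Undo the ratio: input overshoot = 2 × 12 = 24 dB, giving input = -5 dBFS.

-5 dBFS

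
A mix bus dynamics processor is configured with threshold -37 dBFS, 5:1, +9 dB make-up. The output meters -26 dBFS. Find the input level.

Stripping the +9 dB make-up gives -35 dBFS at the gain stage.
That's 2 dB above the -37 dBFS threshold.
Before 5:1 compression the overshoot was 2 × 5 = 10 dB, so input = -37 + 10 = -27 dBFS.

-27 dBFS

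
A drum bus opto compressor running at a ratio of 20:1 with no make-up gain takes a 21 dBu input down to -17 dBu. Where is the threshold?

Gain reduction = 21 − (-17) = 38 dB; output overshoot = GR / (R − 1) = 38 / 19 = 2 dB.
Threshold = output − output overshoot = -17 − 2 = -19 dBu.

-19 dBu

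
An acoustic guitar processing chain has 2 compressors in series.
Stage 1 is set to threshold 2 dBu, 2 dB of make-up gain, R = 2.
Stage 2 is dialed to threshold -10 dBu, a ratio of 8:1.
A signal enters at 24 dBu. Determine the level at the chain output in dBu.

Stage 1: overshoot 22 dB → 22/2 = 11 dB → 13 dBu; +2 dB make-up → 15 dBu.
Stage 2: 25 dB above -10 dBu, reduced 8:1 to 3.125 dB above → -6.875 dBu.

-6.875 dBu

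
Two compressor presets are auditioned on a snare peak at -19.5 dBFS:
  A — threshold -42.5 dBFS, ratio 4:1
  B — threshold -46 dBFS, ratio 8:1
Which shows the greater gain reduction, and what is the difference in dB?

B, by 5.9375 dB

A: 23 dB over, compressed to 5.75 dB over, so 17.25 dB of GR.
B: 26.5 dB over, compressed to 3.3125 dB over, so 23.1875 dB of GR.
B applies 5.9375 dB more gain reduction.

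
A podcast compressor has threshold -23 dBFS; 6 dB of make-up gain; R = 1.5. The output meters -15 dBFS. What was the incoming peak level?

Stripping the +6 dB make-up gives -21 dBFS at the gain stage.
The compressed level sits -21 − (-23) = 2 dB over threshold.
Before 1.5:1 compression the overshoot was 2 × 1.5 = 3 dB, so input = -23 + 3 = -20 dBFS.

-20 dBFS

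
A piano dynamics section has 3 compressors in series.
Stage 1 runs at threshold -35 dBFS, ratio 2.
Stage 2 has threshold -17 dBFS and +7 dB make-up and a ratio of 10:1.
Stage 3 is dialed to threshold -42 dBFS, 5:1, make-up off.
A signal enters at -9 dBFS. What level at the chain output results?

-36.6 dBFS

Stage 1: overshoot 26 dB → 26/2 = 13 dB → -22 dBFS.
Stage 2: below threshold (-22 ≤ -17); passes unchanged; make-up brings it to -15 dBFS.
Stage 3: 27 dB above -42 dBFS, reduced 5:1 to 5.4 dB above → -36.6 dBFS.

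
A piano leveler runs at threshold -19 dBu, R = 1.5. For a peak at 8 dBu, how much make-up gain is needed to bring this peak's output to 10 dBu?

The peak compresses to -19 + 27/1.5 = -1 dBu.
To reach 10 dBu requires 10 − (-1) = 11 dB of make-up.

11 dB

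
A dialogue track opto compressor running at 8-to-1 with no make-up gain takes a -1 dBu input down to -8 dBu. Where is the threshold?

Input is 8 dB above T (since output overshoot × R = input overshoot: (-8 − T)·8 = -1 − T gives T = -9 dBu).
Check: -9 + (-1 − (-9))/8 = -9 + 1 = -8 dBu. ✓

-9 dBu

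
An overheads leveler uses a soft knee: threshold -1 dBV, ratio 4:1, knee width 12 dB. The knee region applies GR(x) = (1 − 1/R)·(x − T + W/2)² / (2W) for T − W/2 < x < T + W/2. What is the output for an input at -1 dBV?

-2.125 dBV

x − T + W/2 = -1 − (-1) + 6 = 6.
GR = (1 − 1/4) × 6² / 24 = 0.75 × 36 / 24 = 1.125 dB.
Output = -1 − 1.125 = -2.125 dBV.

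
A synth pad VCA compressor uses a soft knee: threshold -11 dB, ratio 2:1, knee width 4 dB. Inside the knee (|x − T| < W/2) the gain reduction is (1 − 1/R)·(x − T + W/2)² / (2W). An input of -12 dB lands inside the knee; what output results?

-12.0625 dB

x − T + W/2 = -12 − (-11) + 2 = 1.
GR = (1 − 1/2) × 1² / 8 = 0.5 × 1 / 8 = 0.0625 dB.
Output = -12 − 0.0625 = -12.0625 dB.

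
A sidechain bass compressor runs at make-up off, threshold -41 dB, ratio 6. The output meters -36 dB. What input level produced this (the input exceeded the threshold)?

That's 5 dB above the -41 dB threshold.
Input overshoot = R × output overshoot = 30 dB → input = -41 + 30 = -11 dB.

-11 dB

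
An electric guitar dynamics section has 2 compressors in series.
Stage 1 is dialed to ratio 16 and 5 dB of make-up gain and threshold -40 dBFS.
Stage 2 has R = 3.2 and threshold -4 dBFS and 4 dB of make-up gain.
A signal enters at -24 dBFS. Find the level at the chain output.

-30 dBFS

Stage 1: 16 dB above -40 dBFS, reduced 16:1 to 1 dB above → -39 dBFS; +5 dB make-up → -34 dBFS.
Stage 2: -34 dBFS is at or below the -4 dBFS threshold — no compression; make-up brings it to -30 dBFS.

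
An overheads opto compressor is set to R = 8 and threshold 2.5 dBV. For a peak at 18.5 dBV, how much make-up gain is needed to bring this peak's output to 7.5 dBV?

Overshoot 16 dB → 16/8 = 2 dB after compression, so the compressed level is 2.5 + 2 = 4.5 dBV.
Make-up = target − compressed = 7.5 − 4.5 = 3 dB.

3 dB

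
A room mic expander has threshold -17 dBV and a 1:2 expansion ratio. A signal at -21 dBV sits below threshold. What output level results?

Undershoot = (-17) − (-21) = 4 dB.
At 1:2, that expands to 8 dB under threshold.
Output = -17 − 8 = -25 dBV.

-25 dBV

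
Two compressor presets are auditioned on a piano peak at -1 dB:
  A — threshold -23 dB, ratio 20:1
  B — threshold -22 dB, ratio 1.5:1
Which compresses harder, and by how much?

A, by 13.9 dB

A: GR = 22 − 22/20 = 20.9 dB.
B: GR = 21 − 21/1.5 = 7 dB.
A reduces 13.9 dB more.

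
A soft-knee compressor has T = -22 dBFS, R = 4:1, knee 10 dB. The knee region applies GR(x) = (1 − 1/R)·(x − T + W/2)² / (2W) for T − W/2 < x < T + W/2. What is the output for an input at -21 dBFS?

-22.35 dBFS

x − T + W/2 = -21 − (-22) + 5 = 6.
GR = (1 − 1/4) × 6² / 20 = 0.75 × 36 / 20 = 1.35 dB.
Output = -21 − 1.35 = -22.35 dBFS.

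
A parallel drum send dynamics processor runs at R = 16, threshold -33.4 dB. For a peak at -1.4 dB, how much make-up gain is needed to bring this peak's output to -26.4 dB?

5 dB

Overshoot 32 dB → 32/16 = 2 dB after compression, so the compressed level is -33.4 + 2 = -31.4 dB.
Make-up = target − compressed = -26.4 − (-31.4) = 5 dB.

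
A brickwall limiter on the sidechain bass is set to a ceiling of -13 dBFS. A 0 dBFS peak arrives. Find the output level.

A brickwall limiter is an ∞:1 compressor: any input above the ceiling is clamped to -13 dBFS.

-13 dBFS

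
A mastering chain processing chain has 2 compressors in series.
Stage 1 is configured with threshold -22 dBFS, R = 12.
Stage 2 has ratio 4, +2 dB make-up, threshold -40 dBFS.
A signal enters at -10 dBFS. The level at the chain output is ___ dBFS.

Stage 1: 12 dB above -22 dBFS, reduced 12:1 to 1 dB above → -21 dBFS.
Stage 2: -21 dBFS is 19 dB over -40 dBFS; at 4:1 that becomes 4.75 dB over, giving -35.25 dBFS; +2 dB make-up → -33.25 dBFS.

-33.25 dBFS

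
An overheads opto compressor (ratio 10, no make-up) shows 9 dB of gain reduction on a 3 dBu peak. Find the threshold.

Gain reduction = 3 − (-6) = 9 dB; output overshoot = GR / (R − 1) = 9 / 9 = 1 dB.
Threshold = output − output overshoot = -6 − 1 = -7 dBu.

-7 dBu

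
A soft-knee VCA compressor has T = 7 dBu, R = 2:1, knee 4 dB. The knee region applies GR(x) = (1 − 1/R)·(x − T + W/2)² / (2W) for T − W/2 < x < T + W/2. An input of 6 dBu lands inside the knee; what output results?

x − T + W/2 = 6 − 7 + 2 = 1.
GR = (1 − 1/2) × 1² / 8 = 0.5 × 1 / 8 = 0.0625 dB.
Output = 6 − 0.0625 = 5.9375 dBu.

5.9375 dBu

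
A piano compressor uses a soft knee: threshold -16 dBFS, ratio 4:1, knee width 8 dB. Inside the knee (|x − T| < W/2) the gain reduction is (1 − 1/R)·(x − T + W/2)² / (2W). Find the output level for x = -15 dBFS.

x − T + W/2 = -15 − (-16) + 4 = 5.
GR = (1 − 1/4) × 5² / 16 = 0.75 × 25 / 16 = 1.171875 dB.
Output = -15 − 1.171875 = -16.171875 dBFS.

-16.171875 dBFS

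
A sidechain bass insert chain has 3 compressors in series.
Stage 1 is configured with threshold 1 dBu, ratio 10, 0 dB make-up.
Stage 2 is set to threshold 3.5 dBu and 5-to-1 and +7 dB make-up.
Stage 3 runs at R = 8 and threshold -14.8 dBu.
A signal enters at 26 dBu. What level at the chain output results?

-11.6375 dBu

Stage 1: overshoot 25 dB → 25/10 = 2.5 dB → 3.5 dBu.
Stage 2: below threshold (3.5 ≤ 3.5); passes unchanged; make-up brings it to 10.5 dBu.
Stage 3: 10.5 dBu is 25.3 dB over -14.8 dBu; at 8:1 that becomes 3.1625 dB over, giving -11.6375 dBu.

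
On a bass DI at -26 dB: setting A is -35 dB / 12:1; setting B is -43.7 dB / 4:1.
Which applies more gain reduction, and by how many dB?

B, by 5.025 dB

A: GR = 9 − 9/12 = 8.25 dB.
B: GR = 17.7 − 17.7/4 = 13.275 dB.
B reduces 5.025 dB more.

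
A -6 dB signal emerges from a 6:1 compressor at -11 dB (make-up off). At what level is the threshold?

Input is 6 dB above T (since output overshoot × R = input overshoot: (-11 − T)·6 = -6 − T gives T = -12 dB).
Check: -12 + (-6 − (-12))/6 = -12 + 1 = -11 dB. ✓

-12 dB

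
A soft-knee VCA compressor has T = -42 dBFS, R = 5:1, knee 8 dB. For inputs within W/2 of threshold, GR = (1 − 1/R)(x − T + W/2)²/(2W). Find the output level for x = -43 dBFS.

-43.45 dBFS

x − T + W/2 = -43 − (-42) + 4 = 3.
GR = (1 − 1/5) × 3² / 16 = 0.8 × 9 / 16 = 0.45 dB.
Output = -43 − 0.45 = -43.45 dBFS.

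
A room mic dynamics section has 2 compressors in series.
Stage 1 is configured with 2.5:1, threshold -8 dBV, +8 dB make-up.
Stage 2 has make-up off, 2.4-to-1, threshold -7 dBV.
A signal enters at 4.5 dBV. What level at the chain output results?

Stage 1: overshoot 12.5 dB → 12.5/2.5 = 5 dB → -3 dBV; +8 dB make-up → 5 dBV.
Stage 2: 5 dBV is 12 dB over -7 dBV; at 2.4:1 that becomes 5 dB over, giving -2 dBV.

-2 dBV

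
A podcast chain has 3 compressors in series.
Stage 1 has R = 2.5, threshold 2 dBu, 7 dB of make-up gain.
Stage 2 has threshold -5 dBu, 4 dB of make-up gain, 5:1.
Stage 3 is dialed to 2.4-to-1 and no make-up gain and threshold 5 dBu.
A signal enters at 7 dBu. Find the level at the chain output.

Stage 1: overshoot 5 dB → 5/2.5 = 2 dB → 4 dBu; +7 dB make-up → 11 dBu.
Stage 2: 16 dB above -5 dBu, reduced 5:1 to 3.2 dB above → -1.8 dBu; +4 dB make-up → 2.2 dBu.
Stage 3: below threshold (2.2 ≤ 5); passes unchanged; output 2.2 dBu.

2.2 dBu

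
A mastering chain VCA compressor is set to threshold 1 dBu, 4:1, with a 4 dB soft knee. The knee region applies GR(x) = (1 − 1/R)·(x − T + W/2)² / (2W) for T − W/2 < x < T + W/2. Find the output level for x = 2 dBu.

1.15625 dBu

x − T + W/2 = 2 − 1 + 2 = 3.
GR = (1 − 1/4) × 3² / 8 = 0.75 × 9 / 8 = 0.84375 dB.
Output = 2 − 0.84375 = 1.15625 dBu.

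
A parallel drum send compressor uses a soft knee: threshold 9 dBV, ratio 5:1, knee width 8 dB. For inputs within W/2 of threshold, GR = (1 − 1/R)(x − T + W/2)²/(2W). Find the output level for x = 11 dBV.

x − T + W/2 = 11 − 9 + 4 = 6.
GR = (1 − 1/5) × 6² / 16 = 0.8 × 36 / 16 = 1.8 dB.
Output = 11 − 1.8 = 9.2 dBV.

9.2 dBV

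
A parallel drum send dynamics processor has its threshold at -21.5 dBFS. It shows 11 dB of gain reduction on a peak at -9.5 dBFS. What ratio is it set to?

12:1

Input overshoot = -9.5 − (-21.5) = 12 dB.
Output overshoot = 12 − 11 = 1 dB.
Ratio = input overshoot / output overshoot = 12 / 1 = 12.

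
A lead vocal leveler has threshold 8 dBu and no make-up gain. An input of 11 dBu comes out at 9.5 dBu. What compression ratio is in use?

2:1

Input overshoot = 11 − 8 = 3 dB; output overshoot = 9.5 − 8 = 1.5 dB.
Ratio = 3 / 1.5 = 2.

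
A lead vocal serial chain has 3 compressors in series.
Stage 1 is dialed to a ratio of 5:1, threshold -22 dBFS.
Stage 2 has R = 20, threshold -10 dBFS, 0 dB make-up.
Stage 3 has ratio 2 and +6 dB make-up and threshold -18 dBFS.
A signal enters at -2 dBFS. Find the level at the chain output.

-12 dBFS

Stage 1: overshoot 20 dB → 20/5 = 4 dB → -18 dBFS.
Stage 2: below threshold (-18 ≤ -10); passes unchanged; output -18 dBFS.
Stage 3: -18 dBFS ≤ -18 dBFS, so stage 3 doesn't engage; make-up brings it to -12 dBFS.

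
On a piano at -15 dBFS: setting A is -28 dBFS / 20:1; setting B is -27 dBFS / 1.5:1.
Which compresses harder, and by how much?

A, by 8.35 dB

A: 13 dB over, compressed to 0.65 dB over, so 12.35 dB of GR.
B: 12 dB over, compressed to 8 dB over, so 4 dB of GR.
A applies 8.35 dB more gain reduction.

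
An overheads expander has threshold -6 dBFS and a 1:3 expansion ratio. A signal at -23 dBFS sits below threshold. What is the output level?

-57 dBFS

The input is 17 dB below the -6 dBFS threshold.
A 1:3 expander multiplies undershoot by 3: 17 × 3 = 51 dB below threshold.
Output = -6 − 51 = -57 dBFS.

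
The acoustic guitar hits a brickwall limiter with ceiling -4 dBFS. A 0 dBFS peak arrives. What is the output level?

-4 dBFS

At ∞:1, everything above -4 dBFS is held at the ceiling.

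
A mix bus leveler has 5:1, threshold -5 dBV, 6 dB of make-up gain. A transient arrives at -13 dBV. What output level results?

-7 dBV

-13 dBV is 8 dB below the -5 dBV threshold, so no gain reduction is applied.
Make-up gain adds 6 dB: -13 + 6 = -7 dBV.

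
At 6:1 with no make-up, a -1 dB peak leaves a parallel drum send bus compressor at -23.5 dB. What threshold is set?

-28 dB

Input is 27 dB above T (since output overshoot × R = input overshoot: (-23.5 − T)·6 = -1 − T gives T = -28 dB).
Check: -28 + (-1 − (-28))/6 = -28 + 4.5 = -23.5 dB. ✓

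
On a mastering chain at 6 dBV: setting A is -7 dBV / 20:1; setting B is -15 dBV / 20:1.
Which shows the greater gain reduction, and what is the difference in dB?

A: GR = 13 − 13/20 = 12.35 dB.
B: GR = 21 − 21/20 = 19.95 dB.
B applies 7.6 dB more gain reduction.

B, by 7.6 dB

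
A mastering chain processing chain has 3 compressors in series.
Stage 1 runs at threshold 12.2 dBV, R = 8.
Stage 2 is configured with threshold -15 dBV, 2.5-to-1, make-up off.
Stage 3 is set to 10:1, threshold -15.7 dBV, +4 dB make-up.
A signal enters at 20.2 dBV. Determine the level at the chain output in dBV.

-10.502 dBV

Stage 1: 8 dB above 12.2 dBV, reduced 8:1 to 1 dB above → 13.2 dBV.
Stage 2: 13.2 dBV is 28.2 dB over -15 dBV; at 2.5:1 that becomes 11.28 dB over, giving -3.72 dBV.
Stage 3: overshoot 11.98 dB → 11.98/10 = 1.198 dB → -14.502 dBV; +4 dB make-up → -10.502 dBV.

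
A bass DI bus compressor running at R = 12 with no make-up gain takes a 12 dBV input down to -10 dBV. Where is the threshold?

-12 dBV

Input is 24 dB above T (since output overshoot × R = input overshoot: (-10 − T)·12 = 12 − T gives T = -12 dBV).
Check: -12 + (12 − (-12))/12 = -12 + 2 = -10 dBV. ✓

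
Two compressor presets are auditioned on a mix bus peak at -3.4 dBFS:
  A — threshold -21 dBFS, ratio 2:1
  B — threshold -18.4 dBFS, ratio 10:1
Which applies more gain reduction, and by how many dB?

A: 17.6 dB over, compressed to 8.8 dB over, so 8.8 dB of GR.
B: 15 dB over, compressed to 1.5 dB over, so 13.5 dB of GR.
Difference: 4.7 dB in favour of B.

B, by 4.7 dB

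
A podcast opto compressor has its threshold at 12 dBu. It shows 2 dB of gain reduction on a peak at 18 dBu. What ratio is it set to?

1.5:1

Input overshoot = 18 − 12 = 6 dB.
Output overshoot = 6 − 2 = 4 dB.
Ratio = input overshoot / output overshoot = 6 / 4 = 1.5.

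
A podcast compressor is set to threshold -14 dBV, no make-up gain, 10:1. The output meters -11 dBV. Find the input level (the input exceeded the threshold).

16 dBV

Post-compression overshoot = -11 − (-14) = 3 dB.
Undo the ratio: input overshoot = 3 × 10 = 30 dB, giving input = 16 dBV.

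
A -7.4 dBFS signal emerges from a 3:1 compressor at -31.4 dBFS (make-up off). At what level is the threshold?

Gain reduction = -7.4 − (-31.4) = 24 dB; output overshoot = GR / (R − 1) = 24 / 2 = 12 dB.
Threshold = output − output overshoot = -31.4 − 12 = -43.4 dBFS.

-43.4 dBFS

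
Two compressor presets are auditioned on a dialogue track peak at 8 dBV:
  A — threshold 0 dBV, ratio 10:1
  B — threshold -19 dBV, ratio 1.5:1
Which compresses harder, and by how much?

B, by 1.8 dB

A: 8 dB over, compressed to 0.8 dB over, so 7.2 dB of GR.
B: 27 dB over, compressed to 18 dB over, so 9 dB of GR.
B reduces 1.8 dB more.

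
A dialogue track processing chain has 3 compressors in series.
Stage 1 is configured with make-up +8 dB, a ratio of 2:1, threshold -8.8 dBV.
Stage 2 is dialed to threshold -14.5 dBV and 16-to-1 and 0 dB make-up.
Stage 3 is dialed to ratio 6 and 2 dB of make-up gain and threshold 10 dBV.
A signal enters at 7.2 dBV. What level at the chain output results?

-11.14375 dBV

Stage 1: 7.2 dBV is 16 dB over -8.8 dBV; at 2:1 that becomes 8 dB over, giving -0.8 dBV; +8 dB make-up → 7.2 dBV.
Stage 2: 7.2 dBV is 21.7 dB over -14.5 dBV; at 16:1 that becomes 1.35625 dB over, giving -13.14375 dBV.
Stage 3: below threshold (-13.14375 ≤ 10); passes unchanged; make-up brings it to -11.14375 dBV.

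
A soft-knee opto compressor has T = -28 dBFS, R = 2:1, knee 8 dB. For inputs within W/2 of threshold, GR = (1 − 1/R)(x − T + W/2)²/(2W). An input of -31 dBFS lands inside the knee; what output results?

-31.03125 dBFS

x − T + W/2 = -31 − (-28) + 4 = 1.
GR = (1 − 1/2) × 1² / 16 = 0.5 × 1 / 16 = 0.03125 dB.
Output = -31 − 0.03125 = -31.03125 dBFS.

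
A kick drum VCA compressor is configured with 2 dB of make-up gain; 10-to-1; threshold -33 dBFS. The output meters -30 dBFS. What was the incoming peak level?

-23 dBFS

Remove make-up: -30 − 2 = -32 dBFS.
That's 1 dB above the -33 dBFS threshold.
Undo the ratio: input overshoot = 1 × 10 = 10 dB, giving input = -23 dBFS.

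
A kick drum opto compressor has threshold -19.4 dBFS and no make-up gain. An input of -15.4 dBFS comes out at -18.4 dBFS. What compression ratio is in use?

4:1

Input overshoot = -15.4 − (-19.4) = 4 dB; output overshoot = -18.4 − (-19.4) = 1 dB.
Ratio = 4 / 1 = 4.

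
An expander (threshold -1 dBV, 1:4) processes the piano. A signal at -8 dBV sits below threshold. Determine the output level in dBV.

-29 dBV

Undershoot = (-1) − (-8) = 7 dB.
At 1:4, that expands to 28 dB under threshold.
Output = -1 − 28 = -29 dBV.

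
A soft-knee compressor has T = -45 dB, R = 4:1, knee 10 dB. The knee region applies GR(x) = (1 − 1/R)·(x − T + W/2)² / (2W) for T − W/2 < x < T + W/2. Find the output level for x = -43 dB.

x − T + W/2 = -43 − (-45) + 5 = 7.
GR = (1 − 1/4) × 7² / 20 = 0.75 × 49 / 20 = 1.8375 dB.
Output = -43 − 1.8375 = -44.8375 dB.

-44.8375 dB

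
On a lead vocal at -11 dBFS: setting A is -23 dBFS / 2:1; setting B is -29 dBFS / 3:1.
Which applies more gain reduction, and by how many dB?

B, by 6 dB

A: GR = 12 − 12/2 = 6 dB.
B: GR = 18 − 18/3 = 12 dB.
B reduces 6 dB more.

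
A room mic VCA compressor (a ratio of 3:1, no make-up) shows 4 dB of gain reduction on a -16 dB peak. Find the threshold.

Gain reduction = -16 − (-20) = 4 dB; output overshoot = GR / (R − 1) = 4 / 2 = 2 dB.
Threshold = output − output overshoot = -20 − 2 = -22 dB.

-22 dB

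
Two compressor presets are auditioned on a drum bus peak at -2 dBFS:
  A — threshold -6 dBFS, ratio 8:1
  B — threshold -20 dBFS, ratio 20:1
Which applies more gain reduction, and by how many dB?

B, by 13.6 dB

A: overshoot 4 dB → output overshoot 0.5 dB → GR 3.5 dB.
B: overshoot 18 dB → output overshoot 0.9 dB → GR 17.1 dB.
B reduces 13.6 dB more.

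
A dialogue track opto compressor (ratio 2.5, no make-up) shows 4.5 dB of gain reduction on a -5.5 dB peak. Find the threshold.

-13 dB

Let T be the threshold. Output overshoot = (input overshoot)/R, so -10 − T = (-5.5 − T)/2.5.
2.5·(-10 − T) = -5.5 − T → 1.5·T = -25 − (-5.5) = -19.5.
T = -19.5/1.5 = -13 dB.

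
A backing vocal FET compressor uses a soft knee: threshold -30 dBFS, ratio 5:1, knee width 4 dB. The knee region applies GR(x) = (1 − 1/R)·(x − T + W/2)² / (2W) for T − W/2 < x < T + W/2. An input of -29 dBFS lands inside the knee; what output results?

x − T + W/2 = -29 − (-30) + 2 = 3.
GR = (1 − 1/5) × 3² / 8 = 0.8 × 9 / 8 = 0.9 dB.
Output = -29 − 0.9 = -29.9 dBFS.

-29.9 dBFS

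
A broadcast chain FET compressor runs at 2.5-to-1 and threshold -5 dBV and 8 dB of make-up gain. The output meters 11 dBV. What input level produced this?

Before make-up, the level was 11 − 8 = 3 dBV.
That's 8 dB above the -5 dBV threshold.
Input overshoot = R × output overshoot = 20 dB → input = -5 + 20 = 15 dBV.

15 dBV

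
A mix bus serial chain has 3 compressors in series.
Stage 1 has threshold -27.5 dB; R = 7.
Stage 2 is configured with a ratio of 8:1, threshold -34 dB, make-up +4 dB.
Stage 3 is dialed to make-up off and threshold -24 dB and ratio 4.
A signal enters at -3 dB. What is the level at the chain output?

Stage 1: -3 dB is 24.5 dB over -27.5 dB; at 7:1 that becomes 3.5 dB over, giving -24 dB.
Stage 2: -24 dB is 10 dB over -34 dB; at 8:1 that becomes 1.25 dB over, giving -32.75 dB; +4 dB make-up → -28.75 dB.
Stage 3: below threshold (-28.75 ≤ -24); passes unchanged; output -28.75 dB.

-28.75 dB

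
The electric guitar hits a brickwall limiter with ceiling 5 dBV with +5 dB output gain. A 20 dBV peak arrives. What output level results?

A brickwall limiter is an ∞:1 compressor: any input above the ceiling is clamped to 5 dBV.
Output gain then adds 5 dB: 5 + 5 = 10 dBV.

10 dBV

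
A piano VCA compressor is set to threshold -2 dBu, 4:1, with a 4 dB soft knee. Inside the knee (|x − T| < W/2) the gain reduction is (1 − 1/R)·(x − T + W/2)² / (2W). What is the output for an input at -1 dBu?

-1.84375 dBu

x − T + W/2 = -1 − (-2) + 2 = 3.
GR = (1 − 1/4) × 3² / 8 = 0.75 × 9 / 8 = 0.84375 dB.
Output = -1 − 0.84375 = -1.84375 dBu.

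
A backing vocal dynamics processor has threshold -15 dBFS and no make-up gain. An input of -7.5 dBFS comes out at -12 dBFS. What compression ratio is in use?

2.5:1

Input overshoot = -7.5 − (-15) = 7.5 dB; output overshoot = -12 − (-15) = 3 dB.
Ratio = 7.5 / 3 = 2.5.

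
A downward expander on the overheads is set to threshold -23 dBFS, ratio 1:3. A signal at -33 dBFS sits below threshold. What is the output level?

-53 dBFS

The input is 10 dB below the -23 dBFS threshold.
A 1:3 expander multiplies undershoot by 3: 10 × 3 = 30 dB below threshold.
Output = -23 − 30 = -53 dBFS.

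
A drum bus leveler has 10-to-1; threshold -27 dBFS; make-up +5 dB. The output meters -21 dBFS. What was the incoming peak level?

Before make-up, the level was -21 − 5 = -26 dBFS.
Post-compression overshoot = -26 − (-27) = 1 dB.
Undo the ratio: input overshoot = 1 × 10 = 10 dB, giving input = -17 dBFS.

-17 dBFS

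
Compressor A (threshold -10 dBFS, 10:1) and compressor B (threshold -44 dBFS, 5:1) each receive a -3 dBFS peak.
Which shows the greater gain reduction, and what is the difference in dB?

A: 7 dB over, compressed to 0.7 dB over, so 6.3 dB of GR.
B: 41 dB over, compressed to 8.2 dB over, so 32.8 dB of GR.
B reduces 26.5 dB more.

B, by 26.5 dB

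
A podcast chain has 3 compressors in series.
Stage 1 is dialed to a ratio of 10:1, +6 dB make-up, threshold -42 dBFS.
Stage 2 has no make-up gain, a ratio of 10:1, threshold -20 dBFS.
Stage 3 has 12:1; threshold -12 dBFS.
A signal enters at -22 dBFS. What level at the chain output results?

-34 dBFS

Stage 1: -22 dBFS is 20 dB over -42 dBFS; at 10:1 that becomes 2 dB over, giving -40 dBFS; +6 dB make-up → -34 dBFS.
Stage 2: -34 dBFS ≤ -20 dBFS, so stage 2 doesn't engage; output -34 dBFS.
Stage 3: below threshold (-34 ≤ -12); passes unchanged; output -34 dBFS.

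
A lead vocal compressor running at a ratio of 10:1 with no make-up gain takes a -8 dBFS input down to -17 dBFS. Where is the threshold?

-18 dBFS

Let T be the threshold. Output overshoot = (input overshoot)/R, so -17 − T = (-8 − T)/10.
10·(-17 − T) = -8 − T → 9·T = -170 − (-8) = -162.
T = -162/9 = -18 dBFS.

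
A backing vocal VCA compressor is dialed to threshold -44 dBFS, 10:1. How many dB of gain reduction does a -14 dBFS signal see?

27 dB

-14 dBFS exceeds the threshold by 30 dB.
A 10:1 ratio leaves 3 dB of that excess.
So the signal is attenuated by 30 − 3 = 27 dB.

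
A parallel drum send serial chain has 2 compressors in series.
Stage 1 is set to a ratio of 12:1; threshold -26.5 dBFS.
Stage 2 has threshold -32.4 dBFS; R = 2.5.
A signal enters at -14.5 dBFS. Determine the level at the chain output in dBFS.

Stage 1: overshoot 12 dB → 12/12 = 1 dB → -25.5 dBFS.
Stage 2: overshoot 6.9 dB → 6.9/2.5 = 2.76 dB → -29.64 dBFS.

-29.64 dBFS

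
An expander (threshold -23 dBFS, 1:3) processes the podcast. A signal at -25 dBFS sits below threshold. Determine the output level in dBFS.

-29 dBFS

Undershoot = (-23) − (-25) = 2 dB.
At 1:3, that expands to 6 dB under threshold.
Output = -23 − 6 = -29 dBFS.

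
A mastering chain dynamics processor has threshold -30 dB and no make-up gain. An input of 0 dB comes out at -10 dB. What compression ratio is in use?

1.5:1

Input overshoot = 0 − (-30) = 30 dB; output overshoot = -10 − (-30) = 20 dB.
Ratio = 30 / 20 = 1.5.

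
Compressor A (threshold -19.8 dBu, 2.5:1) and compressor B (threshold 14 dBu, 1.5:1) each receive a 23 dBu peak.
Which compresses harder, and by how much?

A, by 22.68 dB

A: GR = 42.8 − 42.8/2.5 = 25.68 dB.
B: GR = 9 − 9/1.5 = 3 dB.
A reduces 22.68 dB more.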